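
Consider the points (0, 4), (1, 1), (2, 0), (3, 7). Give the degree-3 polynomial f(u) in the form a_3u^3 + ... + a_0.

f(u) = u^3 - 2u^2 - 2u + 4

Build the Lagrange basis polynomials:
L_0(u) = (u - 1)(u - 2)(u - 3) / [-6] = -(1/6)u^3 + u^2 - (11/6)u + 1
L_1(u) = u(u - 2)(u - 3) / [2] = (1/2)u^3 - (5/2)u^2 + 3u
L_2(u) = u(u - 1)(u - 3) / [-2] = -(1/2)u^3 + 2u^2 - (3/2)u
L_3(u) = u(u - 1)(u - 2) / [6] = (1/6)u^3 - (1/2)u^2 + (1/3)u
f(u) = 4·L_0 + 1·L_1 + 0·L_2 + 7·L_3
  4·L_0(u) = -(2/3)u^3 + 4u^2 - (22/3)u + 4
  1·L_1(u) = (1/2)u^3 - (5/2)u^2 + 3u
  0·L_2(u) = 0
  7·L_3(u) = (7/6)u^3 - (7/2)u^2 + (7/3)u
Adding term by term: u^3 - 2u^2 - 2u + 4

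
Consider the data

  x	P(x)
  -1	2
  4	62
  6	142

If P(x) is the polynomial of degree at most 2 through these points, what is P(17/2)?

Using Newton's divided-difference form:
P[-1,4] = (62 - 2) / (4 - (-1)) = 12
P[4,6] = (142 - 62) / (6 - 4) = 40
P[-1,4,6] = (40 - 12) / (6 - (-1)) = 4
P(17/2) = 2 + 12·(19/2) + 4·(19/2)·(9/2) = 287

287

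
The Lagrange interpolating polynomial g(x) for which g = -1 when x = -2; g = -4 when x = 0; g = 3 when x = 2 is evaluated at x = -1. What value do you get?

Evaluate each Lagrange basis at x = -1:
L_0(-1) = (-1)·(-3)/[(-2)·(-4)] = 3/8
L_1(-1) = (1)·(-3)/[(2)·(-2)] = 3/4
L_2(-1) = (1)·(-1)/[(4)·(2)] = -1/8
Sum: (-1)·(3/8) + (-4)·(3/4) + 3·(-1/8) = -15/4

-15/4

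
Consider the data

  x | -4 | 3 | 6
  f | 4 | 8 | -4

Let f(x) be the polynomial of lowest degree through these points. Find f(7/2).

Evaluate each Lagrange basis at x = 7/2:
L_0(7/2) = (1/2)·(-5/2)/[(-7)·(-10)] = -1/56
L_1(7/2) = (15/2)·(-5/2)/[(7)·(-3)] = 25/28
L_2(7/2) = (15/2)·(1/2)/[(10)·(3)] = 1/8
Sum: 4·(-1/56) + 8·(25/28) + (-4)·(1/8) = 46/7

46/7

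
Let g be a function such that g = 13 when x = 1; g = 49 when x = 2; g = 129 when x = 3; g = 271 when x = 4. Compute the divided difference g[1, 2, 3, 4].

3

g[1,2] = (49 - 13) / (2 - 1) = 36
g[2,3] = (129 - 49) / (3 - 2) = 80
g[3,4] = (271 - 129) / (4 - 3) = 142
g[1,2,3] = (80 - 36) / (3 - 1) = 22
g[2,3,4] = (142 - 80) / (4 - 2) = 31
g[1,2,3,4] = (31 - 22) / (4 - 1) = 3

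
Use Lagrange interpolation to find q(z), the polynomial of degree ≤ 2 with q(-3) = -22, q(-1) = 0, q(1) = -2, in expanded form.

q(z) = -3z^2 - z + 2

Build the Lagrange basis polynomials:
L_0(z) = (z + 1)(z - 1) / [8] = (1/8)z^2 - 1/8
L_1(z) = (z + 3)(z - 1) / [-4] = -(1/4)z^2 - (1/2)z + 3/4
L_2(z) = (z + 3)(z + 1) / [8] = (1/8)z^2 + (1/2)z + 3/8
q(z) = (-22)·L_0 + 0·L_1 + (-2)·L_2
  (-22)·L_0(z) = -(11/4)z^2 + 11/4
  0·L_1(z) = 0
  (-2)·L_2(z) = -(1/4)z^2 - z - 3/4
Adding term by term: -3z^2 - z + 2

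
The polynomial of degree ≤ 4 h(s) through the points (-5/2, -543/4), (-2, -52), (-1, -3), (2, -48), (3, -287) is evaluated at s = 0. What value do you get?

-2

Evaluate each Lagrange basis at s = 0:
L_0(0) = (2)·(1)·(-2)·(-3)/[(-1/2)·(-3/2)·(-9/2)·(-11/2)] = 64/99
L_1(0) = (5/2)·(1)·(-2)·(-3)/[(1/2)·(-1)·(-4)·(-5)] = -3/2
L_2(0) = (5/2)·(2)·(-2)·(-3)/[(3/2)·(1)·(-3)·(-4)] = 5/3
L_3(0) = (5/2)·(2)·(1)·(-3)/[(9/2)·(4)·(3)·(-1)] = 5/18
L_4(0) = (5/2)·(2)·(1)·(-2)/[(11/2)·(5)·(4)·(1)] = -1/11
Sum: (-543/4)·(64/99) + (-52)·(-3/2) + (-3)·(5/3) + (-48)·(5/18) + (-287)·(-1/11) = -2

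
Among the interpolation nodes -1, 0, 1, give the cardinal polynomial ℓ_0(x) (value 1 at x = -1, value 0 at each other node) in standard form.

ℓ_0(x) = (1/2)x^2 - (1/2)x

ℓ_0(x) = x(x - 1) / [(-1)·(-2)]
       = (x^2 - x) / (2)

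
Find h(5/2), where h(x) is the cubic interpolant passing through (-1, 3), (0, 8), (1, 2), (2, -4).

-57/16

L_0(5/2) = (5/2)·(3/2)·(1/2)/[(-1)·(-2)·(-3)] = -5/16
L_1(5/2) = (7/2)·(3/2)·(1/2)/[(1)·(-1)·(-2)] = 21/16
L_2(5/2) = (7/2)·(5/2)·(1/2)/[(2)·(1)·(-1)] = -35/16
L_3(5/2) = (7/2)·(5/2)·(3/2)/[(3)·(2)·(1)] = 35/16
Sum: 3·(-5/16) + 8·(21/16) + 2·(-35/16) + (-4)·(35/16) = -57/16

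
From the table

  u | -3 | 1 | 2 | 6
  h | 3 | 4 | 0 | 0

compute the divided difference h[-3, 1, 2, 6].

11/60

h[-3,1] = (4 - 3) / (1 - (-3)) = 1/4
h[1,2] = (0 - 4) / (2 - 1) = -4
h[2,6] = (0 - 0) / (6 - 2) = 0
h[-3,1,2] = (-4 - 1/4) / (2 - (-3)) = -17/20
h[1,2,6] = (0 - (-4)) / (6 - 1) = 4/5
h[-3,1,2,6] = (4/5 - (-17/20)) / (6 - (-3)) = 11/60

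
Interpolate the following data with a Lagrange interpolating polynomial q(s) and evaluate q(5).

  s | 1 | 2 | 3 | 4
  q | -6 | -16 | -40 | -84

-154

Evaluate each Lagrange basis at s = 5:
L_0(5) = (3)·(2)·(1)/[(-1)·(-2)·(-3)] = -1
L_1(5) = (4)·(2)·(1)/[(1)·(-1)·(-2)] = 4
L_2(5) = (4)·(3)·(1)/[(2)·(1)·(-1)] = -6
L_3(5) = (4)·(3)·(2)/[(3)·(2)·(1)] = 4
Sum: (-6)·(-1) + (-16)·(4) + (-40)·(-6) + (-84)·(4) = -154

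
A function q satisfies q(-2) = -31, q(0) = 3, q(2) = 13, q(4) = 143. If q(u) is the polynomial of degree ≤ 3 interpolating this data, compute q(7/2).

L_0(7/2) = (7/2)·(3/2)·(-1/2)/[(-2)·(-4)·(-6)] = 7/128
L_1(7/2) = (11/2)·(3/2)·(-1/2)/[(2)·(-2)·(-4)] = -33/128
L_2(7/2) = (11/2)·(7/2)·(-1/2)/[(4)·(2)·(-2)] = 77/128
L_3(7/2) = (11/2)·(7/2)·(3/2)/[(6)·(4)·(2)] = 77/128
Sum: (-31)·(7/128) + 3·(-33/128) + 13·(77/128) + 143·(77/128) = 731/8

731/8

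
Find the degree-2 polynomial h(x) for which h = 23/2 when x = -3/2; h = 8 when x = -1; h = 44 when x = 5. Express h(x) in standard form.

h(x) = 2x^2 - 2x + 4

Newton's divided differences:
h[-3/2,-1] = (8 - 23/2) / (-1 - (-3/2)) = -7
h[-1,5] = (44 - 8) / (5 - (-1)) = 6
h[-3/2,-1,5] = (6 - (-7)) / (5 - (-3/2)) = 2
h(x) = 23/2 + (-7)·(x + 3/2) + 2·(x + 3/2)(x + 1)
Expanding: h(x) = 2x^2 - 2x + 4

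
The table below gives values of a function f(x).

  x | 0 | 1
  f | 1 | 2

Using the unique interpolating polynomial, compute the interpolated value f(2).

3

Evaluate each Lagrange basis at x = 2:
L_0(2) = (1)/[(-1)] = -1
L_1(2) = (2)/[(1)] = 2
Sum: 1·(-1) + 2·(2) = 3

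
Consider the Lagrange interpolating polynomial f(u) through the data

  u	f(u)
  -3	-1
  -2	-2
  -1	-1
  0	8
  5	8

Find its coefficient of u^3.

-19/56

Build the Lagrange basis polynomials:
L_0(u) = (u + 2)(u + 1)u(u - 5) / [48] = (1/48)u^4 - (1/24)u^3 - (13/48)u^2 - (5/24)u
L_1(u) = (u + 3)(u + 1)u(u - 5) / [-14] = -(1/14)u^4 + (1/14)u^3 + (17/14)u^2 + (15/14)u
L_2(u) = (u + 3)(u + 2)u(u - 5) / [12] = (1/12)u^4 - (19/12)u^2 - (5/2)u
L_3(u) = (u + 3)(u + 2)(u + 1)(u - 5) / [-30] = -(1/30)u^4 - (1/30)u^3 + (19/30)u^2 + (49/30)u + 1
L_4(u) = (u + 3)(u + 2)(u + 1)u / [1680] = (1/1680)u^4 + (1/280)u^3 + (11/1680)u^2 + (1/280)u
f(u) = (-1)·L_0 + (-2)·L_1 + (-1)·L_2 + 8·L_3 + 8·L_4
Only the coefficient of u^3 is needed; take it from each L_i and combine:
(-1)·(-1/24) + (-2)·(1/14) + (-1)·(0) + 8·(-1/30) + 8·(1/280) = -19/56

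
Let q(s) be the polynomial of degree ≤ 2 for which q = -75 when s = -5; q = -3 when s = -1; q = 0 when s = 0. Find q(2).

Using Newton's divided-difference form:
q[-5,-1] = (-3 - (-75)) / (-1 - (-5)) = 18
q[-1,0] = (0 - (-3)) / (0 - (-1)) = 3
q[-5,-1,0] = (3 - 18) / (0 - (-5)) = -3
q(2) = -75 + 18·(7) + (-3)·(7)·(3) = -12

-12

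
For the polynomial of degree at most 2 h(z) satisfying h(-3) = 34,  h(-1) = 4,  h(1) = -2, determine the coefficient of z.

Build the Lagrange basis polynomials:
L_0(z) = (z + 1)(z - 1) / [8] = (1/8)z^2 - 1/8
L_1(z) = (z + 3)(z - 1) / [-4] = -(1/4)z^2 - (1/2)z + 3/4
L_2(z) = (z + 3)(z + 1) / [8] = (1/8)z^2 + (1/2)z + 3/8
h(z) = 34·L_0 + 4·L_1 + (-2)·L_2
Only the coefficient of z is needed; take it from each L_i and combine:
34·(0) + 4·(-1/2) + (-2)·(1/2) = -3

-3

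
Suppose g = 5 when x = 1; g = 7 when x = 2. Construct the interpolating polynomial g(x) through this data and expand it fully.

g(x) = 2x + 3

Build the Lagrange basis polynomials:
L_0(x) = (x - 2) / [-1] = -x + 2
L_1(x) = (x - 1) / [1] = x - 1
g(x) = 5·L_0 + 7·L_1
  5·L_0(x) = -5x + 10
  7·L_1(x) = 7x - 7
Adding term by term: 2x + 3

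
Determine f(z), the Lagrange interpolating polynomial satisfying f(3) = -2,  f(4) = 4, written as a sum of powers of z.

f(z) = 6z - 20

Build the Lagrange basis polynomials:
L_0(z) = (z - 4) / [-1] = -z + 4
L_1(z) = (z - 3) / [1] = z - 3
f(z) = (-2)·L_0 + 4·L_1
  (-2)·L_0(z) = 2z - 8
  4·L_1(z) = 4z - 12
Adding term by term: 6z - 20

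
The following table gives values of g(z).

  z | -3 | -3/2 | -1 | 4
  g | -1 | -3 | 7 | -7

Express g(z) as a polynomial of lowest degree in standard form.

g(z) = -(2444/1155)z^3 - (34/35)z^2 + (31904/1155)z + 12889/385

Build the Lagrange basis polynomials:
L_0(z) = (z + 3/2)(z + 1)(z - 4) / [-21] = -(1/21)z^3 + (1/14)z^2 + (17/42)z + 2/7
L_1(z) = (z + 3)(z + 1)(z - 4) / [33/8] = (8/33)z^3 - (104/33)z - 32/11
L_2(z) = (z + 3)(z + 3/2)(z - 4) / [-5] = -(1/5)z^3 - (1/10)z^2 + (27/10)z + 18/5
L_3(z) = (z + 3)(z + 3/2)(z + 1) / [385/2] = (2/385)z^3 + (1/35)z^2 + (18/385)z + 9/385
g(z) = (-1)·L_0 + (-3)·L_1 + 7·L_2 + (-7)·L_3
  (-1)·L_0(z) = (1/21)z^3 - (1/14)z^2 - (17/42)z - 2/7
  (-3)·L_1(z) = -(8/11)z^3 + (104/11)z + 96/11
  7·L_2(z) = -(7/5)z^3 - (7/10)z^2 + (189/10)z + 126/5
  (-7)·L_3(z) = -(2/55)z^3 - (1/5)z^2 - (18/55)z - 9/55
Adding term by term: -(2444/1155)z^3 - (34/35)z^2 + (31904/1155)z + 12889/385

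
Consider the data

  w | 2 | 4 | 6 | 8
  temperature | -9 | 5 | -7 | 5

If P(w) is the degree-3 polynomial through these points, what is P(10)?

L_0(10) = (6)·(4)·(2)/[(-2)·(-4)·(-6)] = -1
L_1(10) = (8)·(4)·(2)/[(2)·(-2)·(-4)] = 4
L_2(10) = (8)·(6)·(2)/[(4)·(2)·(-2)] = -6
L_3(10) = (8)·(6)·(4)/[(6)·(4)·(2)] = 4
Sum: (-9)·(-1) + 5·(4) + (-7)·(-6) + 5·(4) = 91

91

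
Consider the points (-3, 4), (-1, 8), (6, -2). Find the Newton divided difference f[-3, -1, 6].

-8/21

f[-3,-1] = (8 - 4) / (-1 - (-3)) = 2
f[-1,6] = (-2 - 8) / (6 - (-1)) = -10/7
f[-3,-1,6] = (-10/7 - 2) / (6 - (-3)) = -8/21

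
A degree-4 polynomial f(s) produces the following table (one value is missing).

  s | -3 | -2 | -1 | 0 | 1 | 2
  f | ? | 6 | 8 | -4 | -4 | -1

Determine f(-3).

The 5 known values determine f uniquely (degree ≤ 4).
Evaluate each Lagrange basis at s = -3:
L_0(-3) = (-2)·(-3)·(-4)·(-5)/[(-1)·(-2)·(-3)·(-4)] = 5
L_1(-3) = (-1)·(-3)·(-4)·(-5)/[(1)·(-1)·(-2)·(-3)] = -10
L_2(-3) = (-1)·(-2)·(-4)·(-5)/[(2)·(1)·(-1)·(-2)] = 10
L_3(-3) = (-1)·(-2)·(-3)·(-5)/[(3)·(2)·(1)·(-1)] = -5
L_4(-3) = (-1)·(-2)·(-3)·(-4)/[(4)·(3)·(2)·(1)] = 1
Sum: 6·(5) + 8·(-10) + (-4)·(10) + (-4)·(-5) + (-1)·(1) = -71

-71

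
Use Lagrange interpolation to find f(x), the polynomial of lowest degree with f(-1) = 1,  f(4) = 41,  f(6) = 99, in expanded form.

f(x) = 3x^2 - x - 3

L_0(x) = (x - 4)(x - 6) / [35] = (1/35)x^2 - (2/7)x + 24/35
L_1(x) = (x + 1)(x - 6) / [-10] = -(1/10)x^2 + (1/2)x + 3/5
L_2(x) = (x + 1)(x - 4) / [14] = (1/14)x^2 - (3/14)x - 2/7
f(x) = 1·L_0 + 41·L_1 + 99·L_2
  1·L_0(x) = (1/35)x^2 - (2/7)x + 24/35
  41·L_1(x) = -(41/10)x^2 + (41/2)x + 123/5
  99·L_2(x) = (99/14)x^2 - (297/14)x - 198/7
Adding term by term: 3x^2 - x - 3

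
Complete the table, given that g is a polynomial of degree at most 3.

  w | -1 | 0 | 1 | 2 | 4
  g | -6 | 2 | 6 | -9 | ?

The 4 known values determine g uniquely (degree ≤ 3).
Evaluate each Lagrange basis at w = 4:
L_0(4) = (4)·(3)·(2)/[(-1)·(-2)·(-3)] = -4
L_1(4) = (5)·(3)·(2)/[(1)·(-1)·(-2)] = 15
L_2(4) = (5)·(4)·(2)/[(2)·(1)·(-1)] = -20
L_3(4) = (5)·(4)·(3)/[(3)·(2)·(1)] = 10
Sum: (-6)·(-4) + 2·(15) + 6·(-20) + (-9)·(10) = -156

-156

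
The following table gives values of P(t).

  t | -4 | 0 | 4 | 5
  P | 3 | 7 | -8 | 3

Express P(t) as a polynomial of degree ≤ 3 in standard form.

Build the Lagrange basis polynomials:
L_0(t) = t(t - 4)(t - 5) / [-288] = -(1/288)t^3 + (1/32)t^2 - (5/72)t
L_1(t) = (t + 4)(t - 4)(t - 5) / [80] = (1/80)t^3 - (1/16)t^2 - (1/5)t + 1
L_2(t) = (t + 4)t(t - 5) / [-32] = -(1/32)t^3 + (1/32)t^2 + (5/8)t
L_3(t) = (t + 4)t(t - 4) / [45] = (1/45)t^3 - (16/45)t
P(t) = 3·L_0 + 7·L_1 + (-8)·L_2 + 3·L_3
  3·L_0(t) = -(1/96)t^3 + (3/32)t^2 - (5/24)t
  7·L_1(t) = (7/80)t^3 - (7/16)t^2 - (7/5)t + 7
  (-8)·L_2(t) = (1/4)t^3 - (1/4)t^2 - 5t
  3·L_3(t) = (1/15)t^3 - (16/15)t
Adding term by term: (63/160)t^3 - (19/32)t^2 - (307/40)t + 7

P(t) = (63/160)t^3 - (19/32)t^2 - (307/40)t + 7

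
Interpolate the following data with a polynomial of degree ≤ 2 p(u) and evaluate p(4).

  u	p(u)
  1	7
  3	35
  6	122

Evaluate each Lagrange basis at u = 4:
L_0(4) = (1)·(-2)/[(-2)·(-5)] = -1/5
L_1(4) = (3)·(-2)/[(2)·(-3)] = 1
L_2(4) = (3)·(1)/[(5)·(3)] = 1/5
Sum: 7·(-1/5) + 35·(1) + 122·(1/5) = 58

58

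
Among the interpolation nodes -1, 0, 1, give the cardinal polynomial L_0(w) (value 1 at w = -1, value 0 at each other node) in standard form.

L_0(w) = w(w - 1) / [(-1)·(-2)]
       = (w^2 - w) / (2)

L_0(w) = (1/2)w^2 - (1/2)w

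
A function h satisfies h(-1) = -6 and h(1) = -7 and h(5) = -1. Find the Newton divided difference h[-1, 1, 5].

h[-1,1] = (-7 - (-6)) / (1 - (-1)) = -1/2
h[1,5] = (-1 - (-7)) / (5 - 1) = 3/2
h[-1,1,5] = (3/2 - (-1/2)) / (5 - (-1)) = 1/3

1/3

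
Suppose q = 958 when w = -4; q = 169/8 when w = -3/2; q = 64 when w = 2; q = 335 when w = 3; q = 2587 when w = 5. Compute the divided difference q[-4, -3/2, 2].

q[-4,-3/2] = (169/8 - 958) / (-3/2 - (-4)) = -1499/4
q[-3/2,2] = (64 - 169/8) / (2 - (-3/2)) = 49/4
q[-4,-3/2,2] = (49/4 - (-1499/4)) / (2 - (-4)) = 129/2

129/2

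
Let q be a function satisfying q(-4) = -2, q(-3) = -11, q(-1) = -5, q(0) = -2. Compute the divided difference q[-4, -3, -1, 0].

q[-4,-3] = (-11 - (-2)) / (-3 - (-4)) = -9
q[-3,-1] = (-5 - (-11)) / (-1 - (-3)) = 3
q[-1,0] = (-2 - (-5)) / (0 - (-1)) = 3
q[-4,-3,-1] = (3 - (-9)) / (-1 - (-4)) = 4
q[-3,-1,0] = (3 - 3) / (0 - (-3)) = 0
q[-4,-3,-1,0] = (0 - 4) / (0 - (-4)) = -1

-1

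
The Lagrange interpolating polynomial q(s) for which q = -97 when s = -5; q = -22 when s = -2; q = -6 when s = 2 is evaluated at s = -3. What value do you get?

-41

Evaluate each Lagrange basis at s = -3:
L_0(-3) = (-1)·(-5)/[(-3)·(-7)] = 5/21
L_1(-3) = (2)·(-5)/[(3)·(-4)] = 5/6
L_2(-3) = (2)·(-1)/[(7)·(4)] = -1/14
Sum: (-97)·(5/21) + (-22)·(5/6) + (-6)·(-1/14) = -41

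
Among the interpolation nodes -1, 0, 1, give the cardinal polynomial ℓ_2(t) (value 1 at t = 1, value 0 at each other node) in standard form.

ℓ_2(t) = (t + 1)t / [(2)·(1)]
       = (t^2 + t) / (2)

ℓ_2(t) = (1/2)t^2 + (1/2)t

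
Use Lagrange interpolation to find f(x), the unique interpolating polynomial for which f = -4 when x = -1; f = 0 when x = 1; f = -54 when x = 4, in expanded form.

Build the Lagrange basis polynomials:
L_0(x) = (x - 1)(x - 4) / [10] = (1/10)x^2 - (1/2)x + 2/5
L_1(x) = (x + 1)(x - 4) / [-6] = -(1/6)x^2 + (1/2)x + 2/3
L_2(x) = (x + 1)(x - 1) / [15] = (1/15)x^2 - 1/15
f(x) = (-4)·L_0 + 0·L_1 + (-54)·L_2
  (-4)·L_0(x) = -(2/5)x^2 + 2x - 8/5
  0·L_1(x) = 0
  (-54)·L_2(x) = -(18/5)x^2 + 18/5
Adding term by term: -4x^2 + 2x + 2

f(x) = -4x^2 + 2x + 2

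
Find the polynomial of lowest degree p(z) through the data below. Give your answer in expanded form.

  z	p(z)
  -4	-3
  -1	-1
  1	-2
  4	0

p(z) = (7/120)z^3 - (67/120)z - 3/2

Newton's divided differences:
p[-4,-1] = (-1 - (-3)) / (-1 - (-4)) = 2/3
p[-1,1] = (-2 - (-1)) / (1 - (-1)) = -1/2
p[1,4] = (0 - (-2)) / (4 - 1) = 2/3
p[-4,-1,1] = (-1/2 - 2/3) / (1 - (-4)) = -7/30
p[-1,1,4] = (2/3 - (-1/2)) / (4 - (-1)) = 7/30
p[-4,-1,1,4] = (7/30 - (-7/30)) / (4 - (-4)) = 7/120
p(z) = -3 + (2/3)·(z + 4) + (-7/30)·(z + 4)(z + 1) + (7/120)·(z + 4)(z + 1)(z - 1)
Expanding: p(z) = (7/120)z^3 - (67/120)z - 3/2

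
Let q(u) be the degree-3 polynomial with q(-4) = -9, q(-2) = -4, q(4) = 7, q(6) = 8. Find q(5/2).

1657/320

Evaluate each Lagrange basis at u = 5/2:
L_0(5/2) = (9/2)·(-3/2)·(-7/2)/[(-2)·(-8)·(-10)] = -189/1280
L_1(5/2) = (13/2)·(-3/2)·(-7/2)/[(2)·(-6)·(-8)] = 91/256
L_2(5/2) = (13/2)·(9/2)·(-7/2)/[(8)·(6)·(-2)] = 273/256
L_3(5/2) = (13/2)·(9/2)·(-3/2)/[(10)·(8)·(2)] = -351/1280
Sum: (-9)·(-189/1280) + (-4)·(91/256) + 7·(273/256) + 8·(-351/1280) = 1657/320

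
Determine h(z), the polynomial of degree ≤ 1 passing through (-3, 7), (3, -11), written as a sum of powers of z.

h(z) = -3z - 2

Build the Lagrange basis polynomials:
L_0(z) = (z - 3) / [-6] = -(1/6)z + 1/2
L_1(z) = (z + 3) / [6] = (1/6)z + 1/2
h(z) = 7·L_0 + (-11)·L_1
  7·L_0(z) = -(7/6)z + 7/2
  (-11)·L_1(z) = -(11/6)z - 11/2
Adding term by term: -3z - 2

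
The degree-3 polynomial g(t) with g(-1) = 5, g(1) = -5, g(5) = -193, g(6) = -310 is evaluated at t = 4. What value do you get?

-110

Using Newton's divided-difference form:
g[-1,1] = (-5 - 5) / (1 - (-1)) = -5
g[1,5] = (-193 - (-5)) / (5 - 1) = -47
g[5,6] = (-310 - (-193)) / (6 - 5) = -117
g[-1,1,5] = (-47 - (-5)) / (5 - (-1)) = -7
g[1,5,6] = (-117 - (-47)) / (6 - 1) = -14
g[-1,1,5,6] = (-14 - (-7)) / (6 - (-1)) = -1
g(4) = 5 + (-5)·(5) + (-7)·(5)·(3) + (-1)·(5)·(3)·(-1) = -110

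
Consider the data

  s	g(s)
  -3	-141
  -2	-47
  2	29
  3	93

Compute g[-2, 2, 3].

g[-2,2] = (29 - (-47)) / (2 - (-2)) = 19
g[2,3] = (93 - 29) / (3 - 2) = 64
g[-2,2,3] = (64 - 19) / (3 - (-2)) = 9

9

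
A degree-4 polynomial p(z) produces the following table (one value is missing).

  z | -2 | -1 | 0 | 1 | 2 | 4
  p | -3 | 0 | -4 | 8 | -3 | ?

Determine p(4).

The 5 known values determine p uniquely (degree ≤ 4).
L_0(4) = (5)·(4)·(3)·(2)/[(-1)·(-2)·(-3)·(-4)] = 5
L_1(4) = (6)·(4)·(3)·(2)/[(1)·(-1)·(-2)·(-3)] = -24
L_2(4) = (6)·(5)·(3)·(2)/[(2)·(1)·(-1)·(-2)] = 45
L_3(4) = (6)·(5)·(4)·(2)/[(3)·(2)·(1)·(-1)] = -40
L_4(4) = (6)·(5)·(4)·(3)/[(4)·(3)·(2)·(1)] = 15
Sum: (-3)·(5) + 0 + (-4)·(45) + 8·(-40) + (-3)·(15) = -560

-560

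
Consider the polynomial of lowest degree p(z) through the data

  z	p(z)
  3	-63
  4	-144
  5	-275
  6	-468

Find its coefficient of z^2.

Build the Lagrange basis polynomials:
L_0(z) = (z - 4)(z - 5)(z - 6) / [-6] = -(1/6)z^3 + (5/2)z^2 - (37/3)z + 20
L_1(z) = (z - 3)(z - 5)(z - 6) / [2] = (1/2)z^3 - 7z^2 + (63/2)z - 45
L_2(z) = (z - 3)(z - 4)(z - 6) / [-2] = -(1/2)z^3 + (13/2)z^2 - 27z + 36
L_3(z) = (z - 3)(z - 4)(z - 5) / [6] = (1/6)z^3 - 2z^2 + (47/6)z - 10
p(z) = (-63)·L_0 + (-144)·L_1 + (-275)·L_2 + (-468)·L_3
Only the coefficient of z^2 is needed; take it from each L_i and combine:
(-63)·(5/2) + (-144)·(-7) + (-275)·(13/2) + (-468)·(-2) = -1

-1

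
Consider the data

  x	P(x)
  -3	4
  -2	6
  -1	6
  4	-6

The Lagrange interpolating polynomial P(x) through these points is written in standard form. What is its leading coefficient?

The leading coefficient equals the top divided difference P[-3,-2,-1,4].
P[-3,-2] = (6 - 4) / (-2 - (-3)) = 2
P[-2,-1] = (6 - 6) / (-1 - (-2)) = 0
P[-1,4] = (-6 - 6) / (4 - (-1)) = -12/5
P[-3,-2,-1] = (0 - 2) / (-1 - (-3)) = -1
P[-2,-1,4] = (-12/5 - 0) / (4 - (-2)) = -2/5
P[-3,-2,-1,4] = (-2/5 - (-1)) / (4 - (-3)) = 3/35

3/35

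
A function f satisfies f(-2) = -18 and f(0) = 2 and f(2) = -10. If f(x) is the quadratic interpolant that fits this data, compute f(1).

Evaluate each Lagrange basis at x = 1:
L_0(1) = (1)·(-1)/[(-2)·(-4)] = -1/8
L_1(1) = (3)·(-1)/[(2)·(-2)] = 3/4
L_2(1) = (3)·(1)/[(4)·(2)] = 3/8
Sum: (-18)·(-1/8) + 2·(3/4) + (-10)·(3/8) = 0

0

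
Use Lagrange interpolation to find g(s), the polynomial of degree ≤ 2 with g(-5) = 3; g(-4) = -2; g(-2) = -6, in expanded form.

Build the Lagrange basis polynomials:
L_0(s) = (s + 4)(s + 2) / [3] = (1/3)s^2 + 2s + 8/3
L_1(s) = (s + 5)(s + 2) / [-2] = -(1/2)s^2 - (7/2)s - 5
L_2(s) = (s + 5)(s + 4) / [6] = (1/6)s^2 + (3/2)s + 10/3
g(s) = 3·L_0 + (-2)·L_1 + (-6)·L_2
  3·L_0(s) = s^2 + 6s + 8
  (-2)·L_1(s) = s^2 + 7s + 10
  (-6)·L_2(s) = -s^2 - 9s - 20
Adding term by term: s^2 + 4s - 2

g(s) = s^2 + 4s - 2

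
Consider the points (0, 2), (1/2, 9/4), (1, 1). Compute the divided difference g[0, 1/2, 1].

g[0,1/2] = (9/4 - 2) / (1/2 - 0) = 1/2
g[1/2,1] = (1 - 9/4) / (1 - 1/2) = -5/2
g[0,1/2,1] = (-5/2 - 1/2) / (1 - 0) = -3

-3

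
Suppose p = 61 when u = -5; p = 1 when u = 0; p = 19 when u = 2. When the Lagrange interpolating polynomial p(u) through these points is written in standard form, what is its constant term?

L_0(u) = u(u - 2) / [35] = (1/35)u^2 - (2/35)u
L_1(u) = (u + 5)(u - 2) / [-10] = -(1/10)u^2 - (3/10)u + 1
L_2(u) = (u + 5)u / [14] = (1/14)u^2 + (5/14)u
p(u) = 61·L_0 + 1·L_1 + 19·L_2
Only the constant term is needed; take it from each L_i and combine:
61·(0) + 1·(1) + 19·(0) = 1

1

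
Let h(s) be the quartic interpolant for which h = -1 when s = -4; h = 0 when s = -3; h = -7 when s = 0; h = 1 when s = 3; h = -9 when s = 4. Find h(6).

L_0(6) = (9)·(6)·(3)·(2)/[(-1)·(-4)·(-7)·(-8)] = 81/56
L_1(6) = (10)·(6)·(3)·(2)/[(1)·(-3)·(-6)·(-7)] = -20/7
L_2(6) = (10)·(9)·(3)·(2)/[(4)·(3)·(-3)·(-4)] = 15/4
L_3(6) = (10)·(9)·(6)·(2)/[(7)·(6)·(3)·(-1)] = -60/7
L_4(6) = (10)·(9)·(6)·(3)/[(8)·(7)·(4)·(1)] = 405/56
Sum: (-1)·(81/56) + 0 + (-7)·(15/4) + 1·(-60/7) + (-9)·(405/56) = -1419/14

-1419/14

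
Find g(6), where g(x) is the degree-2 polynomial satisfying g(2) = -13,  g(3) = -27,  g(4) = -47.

-105

Evaluate each Lagrange basis at x = 6:
L_0(6) = (3)·(2)/[(-1)·(-2)] = 3
L_1(6) = (4)·(2)/[(1)·(-1)] = -8
L_2(6) = (4)·(3)/[(2)·(1)] = 6
Sum: (-13)·(3) + (-27)·(-8) + (-47)·(6) = -105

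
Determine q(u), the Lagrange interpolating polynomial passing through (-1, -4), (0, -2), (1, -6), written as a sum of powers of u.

L_0(u) = u(u - 1) / [2] = (1/2)u^2 - (1/2)u
L_1(u) = (u + 1)(u - 1) / [-1] = -u^2 + 1
L_2(u) = (u + 1)u / [2] = (1/2)u^2 + (1/2)u
q(u) = (-4)·L_0 + (-2)·L_1 + (-6)·L_2
  (-4)·L_0(u) = -2u^2 + 2u
  (-2)·L_1(u) = 2u^2 - 2
  (-6)·L_2(u) = -3u^2 - 3u
Adding term by term: -3u^2 - u - 2

q(u) = -3u^2 - u - 2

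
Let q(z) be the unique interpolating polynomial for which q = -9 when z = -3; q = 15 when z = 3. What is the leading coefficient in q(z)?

4

Build the Lagrange basis polynomials:
L_0(z) = (z - 3) / [-6] = -(1/6)z + 1/2
L_1(z) = (z + 3) / [6] = (1/6)z + 1/2
q(z) = (-9)·L_0 + 15·L_1
Only the coefficient of z is needed; take it from each L_i and combine:
(-9)·(-1/6) + 15·(1/6) = 4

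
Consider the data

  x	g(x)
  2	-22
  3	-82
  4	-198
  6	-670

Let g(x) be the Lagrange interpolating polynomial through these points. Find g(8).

Evaluate each Lagrange basis at x = 8:
L_0(8) = (5)·(4)·(2)/[(-1)·(-2)·(-4)] = -5
L_1(8) = (6)·(4)·(2)/[(1)·(-1)·(-3)] = 16
L_2(8) = (6)·(5)·(2)/[(2)·(1)·(-2)] = -15
L_3(8) = (6)·(5)·(4)/[(4)·(3)·(2)] = 5
Sum: (-22)·(-5) + (-82)·(16) + (-198)·(-15) + (-670)·(5) = -1582

-1582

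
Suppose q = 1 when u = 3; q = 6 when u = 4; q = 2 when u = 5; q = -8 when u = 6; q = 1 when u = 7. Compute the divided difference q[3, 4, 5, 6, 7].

11/12

q[3,4] = (6 - 1) / (4 - 3) = 5
q[4,5] = (2 - 6) / (5 - 4) = -4
q[5,6] = (-8 - 2) / (6 - 5) = -10
q[6,7] = (1 - (-8)) / (7 - 6) = 9
q[3,4,5] = (-4 - 5) / (5 - 3) = -9/2
q[4,5,6] = (-10 - (-4)) / (6 - 4) = -3
q[5,6,7] = (9 - (-10)) / (7 - 5) = 19/2
q[3,4,5,6] = (-3 - (-9/2)) / (6 - 3) = 1/2
q[4,5,6,7] = (19/2 - (-3)) / (7 - 4) = 25/6
q[3,4,5,6,7] = (25/6 - 1/2) / (7 - 3) = 11/12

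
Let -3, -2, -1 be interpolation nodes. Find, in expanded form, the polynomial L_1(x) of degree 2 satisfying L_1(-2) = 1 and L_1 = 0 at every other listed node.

L_1(x) = -x^2 - 4x - 3

L_1(x) = (x + 3)(x + 1) / [(1)·(-1)]
       = (x^2 + 4x + 3) / (-1)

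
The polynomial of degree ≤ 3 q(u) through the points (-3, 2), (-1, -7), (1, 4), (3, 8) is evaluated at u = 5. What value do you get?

Using Newton's divided-difference form:
q[-3,-1] = (-7 - 2) / (-1 - (-3)) = -9/2
q[-1,1] = (4 - (-7)) / (1 - (-1)) = 11/2
q[1,3] = (8 - 4) / (3 - 1) = 2
q[-3,-1,1] = (11/2 - (-9/2)) / (1 - (-3)) = 5/2
q[-1,1,3] = (2 - 11/2) / (3 - (-1)) = -7/8
q[-3,-1,1,3] = (-7/8 - 5/2) / (3 - (-3)) = -9/16
q(5) = 2 + (-9/2)·(8) + (5/2)·(8)·(6) + (-9/16)·(8)·(6)·(4) = -22

-22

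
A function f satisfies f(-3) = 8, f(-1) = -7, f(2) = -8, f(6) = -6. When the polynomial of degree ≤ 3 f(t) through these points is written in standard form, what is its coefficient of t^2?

719/630

L_0(t) = (t + 1)(t - 2)(t - 6) / [-90] = -(1/90)t^3 + (7/90)t^2 - (2/45)t - 2/15
L_1(t) = (t + 3)(t - 2)(t - 6) / [42] = (1/42)t^3 - (5/42)t^2 - (2/7)t + 6/7
L_2(t) = (t + 3)(t + 1)(t - 6) / [-60] = -(1/60)t^3 + (1/30)t^2 + (7/20)t + 3/10
L_3(t) = (t + 3)(t + 1)(t - 2) / [252] = (1/252)t^3 + (1/126)t^2 - (5/252)t - 1/42
f(t) = 8·L_0 + (-7)·L_1 + (-8)·L_2 + (-6)·L_3
Only the coefficient of t^2 is needed; take it from each L_i and combine:
8·(7/90) + (-7)·(-5/42) + (-8)·(1/30) + (-6)·(1/126) = 719/630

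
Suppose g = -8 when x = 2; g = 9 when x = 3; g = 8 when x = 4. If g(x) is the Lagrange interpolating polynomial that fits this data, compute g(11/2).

L_0(11/2) = (5/2)·(3/2)/[(-1)·(-2)] = 15/8
L_1(11/2) = (7/2)·(3/2)/[(1)·(-1)] = -21/4
L_2(11/2) = (7/2)·(5/2)/[(2)·(1)] = 35/8
Sum: (-8)·(15/8) + 9·(-21/4) + 8·(35/8) = -109/4

-109/4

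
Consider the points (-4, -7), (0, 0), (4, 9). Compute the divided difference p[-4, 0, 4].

p[-4,0] = (0 - (-7)) / (0 - (-4)) = 7/4
p[0,4] = (9 - 0) / (4 - 0) = 9/4
p[-4,0,4] = (9/4 - 7/4) / (4 - (-4)) = 1/16

1/16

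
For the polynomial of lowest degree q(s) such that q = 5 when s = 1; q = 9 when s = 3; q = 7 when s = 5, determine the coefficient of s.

5

L_0(s) = (s - 3)(s - 5) / [8] = (1/8)s^2 - s + 15/8
L_1(s) = (s - 1)(s - 5) / [-4] = -(1/4)s^2 + (3/2)s - 5/4
L_2(s) = (s - 1)(s - 3) / [8] = (1/8)s^2 - (1/2)s + 3/8
q(s) = 5·L_0 + 9·L_1 + 7·L_2
Only the coefficient of s is needed; take it from each L_i and combine:
5·(-1) + 9·(3/2) + 7·(-1/2) = 5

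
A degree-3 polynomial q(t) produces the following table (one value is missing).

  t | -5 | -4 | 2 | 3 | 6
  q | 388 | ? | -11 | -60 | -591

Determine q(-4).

199

The 4 known values determine q uniquely (degree ≤ 3).
Evaluate each Lagrange basis at t = -4:
L_0(-4) = (-6)·(-7)·(-10)/[(-7)·(-8)·(-11)] = 15/22
L_1(-4) = (1)·(-7)·(-10)/[(7)·(-1)·(-4)] = 5/2
L_2(-4) = (1)·(-6)·(-10)/[(8)·(1)·(-3)] = -5/2
L_3(-4) = (1)·(-6)·(-7)/[(11)·(4)·(3)] = 7/22
Sum: 388·(15/22) + (-11)·(5/2) + (-60)·(-5/2) + (-591)·(7/22) = 199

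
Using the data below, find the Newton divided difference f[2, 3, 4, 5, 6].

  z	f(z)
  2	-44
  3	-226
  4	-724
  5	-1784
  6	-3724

f[2,3] = (-226 - (-44)) / (3 - 2) = -182
f[3,4] = (-724 - (-226)) / (4 - 3) = -498
f[4,5] = (-1784 - (-724)) / (5 - 4) = -1060
f[5,6] = (-3724 - (-1784)) / (6 - 5) = -1940
f[2,3,4] = (-498 - (-182)) / (4 - 2) = -158
f[3,4,5] = (-1060 - (-498)) / (5 - 3) = -281
f[4,5,6] = (-1940 - (-1060)) / (6 - 4) = -440
f[2,3,4,5] = (-281 - (-158)) / (5 - 2) = -41
f[3,4,5,6] = (-440 - (-281)) / (6 - 3) = -53
f[2,3,4,5,6] = (-53 - (-41)) / (6 - 2) = -3

-3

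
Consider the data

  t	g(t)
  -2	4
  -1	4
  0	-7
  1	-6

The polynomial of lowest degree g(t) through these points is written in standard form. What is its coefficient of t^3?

The leading coefficient equals the top divided difference g[-2,-1,0,1].
g[-2,-1] = (4 - 4) / (-1 - (-2)) = 0
g[-1,0] = (-7 - 4) / (0 - (-1)) = -11
g[0,1] = (-6 - (-7)) / (1 - 0) = 1
g[-2,-1,0] = (-11 - 0) / (0 - (-2)) = -11/2
g[-1,0,1] = (1 - (-11)) / (1 - (-1)) = 6
g[-2,-1,0,1] = (6 - (-11/2)) / (1 - (-2)) = 23/6

23/6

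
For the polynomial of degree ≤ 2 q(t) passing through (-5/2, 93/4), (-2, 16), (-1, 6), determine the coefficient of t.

L_0(t) = (t + 2)(t + 1) / [3/4] = (4/3)t^2 + 4t + 8/3
L_1(t) = (t + 5/2)(t + 1) / [-1/2] = -2t^2 - 7t - 5
L_2(t) = (t + 5/2)(t + 2) / [3/2] = (2/3)t^2 + 3t + 10/3
q(t) = (93/4)·L_0 + 16·L_1 + 6·L_2
Only the coefficient of t is needed; take it from each L_i and combine:
(93/4)·(4) + 16·(-7) + 6·(3) = -1

-1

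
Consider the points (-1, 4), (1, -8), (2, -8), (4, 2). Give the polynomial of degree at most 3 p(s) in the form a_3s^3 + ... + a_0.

Newton's divided differences:
p[-1,1] = (-8 - 4) / (1 - (-1)) = -6
p[1,2] = (-8 - (-8)) / (2 - 1) = 0
p[2,4] = (2 - (-8)) / (4 - 2) = 5
p[-1,1,2] = (0 - (-6)) / (2 - (-1)) = 2
p[1,2,4] = (5 - 0) / (4 - 1) = 5/3
p[-1,1,2,4] = (5/3 - 2) / (4 - (-1)) = -1/15
p(s) = 4 + (-6)·(s + 1) + 2·(s + 1)(s - 1) + (-1/15)·(s + 1)(s - 1)(s - 2)
Expanding: p(s) = -(1/15)s^3 + (32/15)s^2 - (89/15)s - 62/15

p(s) = -(1/15)s^3 + (32/15)s^2 - (89/15)s - 62/15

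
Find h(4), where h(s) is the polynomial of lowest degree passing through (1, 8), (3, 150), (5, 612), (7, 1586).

Evaluate each Lagrange basis at s = 4:
L_0(4) = (1)·(-1)·(-3)/[(-2)·(-4)·(-6)] = -1/16
L_1(4) = (3)·(-1)·(-3)/[(2)·(-2)·(-4)] = 9/16
L_2(4) = (3)·(1)·(-3)/[(4)·(2)·(-2)] = 9/16
L_3(4) = (3)·(1)·(-1)/[(6)·(4)·(2)] = -1/16
Sum: 8·(-1/16) + 150·(9/16) + 612·(9/16) + 1586·(-1/16) = 329

329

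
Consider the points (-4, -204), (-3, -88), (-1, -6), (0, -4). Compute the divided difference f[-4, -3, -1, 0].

3

f[-4,-3] = (-88 - (-204)) / (-3 - (-4)) = 116
f[-3,-1] = (-6 - (-88)) / (-1 - (-3)) = 41
f[-1,0] = (-4 - (-6)) / (0 - (-1)) = 2
f[-4,-3,-1] = (41 - 116) / (-1 - (-4)) = -25
f[-3,-1,0] = (2 - 41) / (0 - (-3)) = -13
f[-4,-3,-1,0] = (-13 - (-25)) / (0 - (-4)) = 3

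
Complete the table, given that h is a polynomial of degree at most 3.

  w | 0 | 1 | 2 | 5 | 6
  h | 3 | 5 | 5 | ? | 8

9/2

The 4 known values determine h uniquely (degree ≤ 3).
Evaluate each Lagrange basis at w = 5:
L_0(5) = (4)·(3)·(-1)/[(-1)·(-2)·(-6)] = 1
L_1(5) = (5)·(3)·(-1)/[(1)·(-1)·(-5)] = -3
L_2(5) = (5)·(4)·(-1)/[(2)·(1)·(-4)] = 5/2
L_3(5) = (5)·(4)·(3)/[(6)·(5)·(4)] = 1/2
Sum: 3·(1) + 5·(-3) + 5·(5/2) + 8·(1/2) = 9/2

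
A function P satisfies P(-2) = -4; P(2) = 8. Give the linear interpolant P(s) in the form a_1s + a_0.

Build the Lagrange basis polynomials:
L_0(s) = (s - 2) / [-4] = -(1/4)s + 1/2
L_1(s) = (s + 2) / [4] = (1/4)s + 1/2
P(s) = (-4)·L_0 + 8·L_1
  (-4)·L_0(s) = s - 2
  8·L_1(s) = 2s + 4
Adding term by term: 3s + 2

P(s) = 3s + 2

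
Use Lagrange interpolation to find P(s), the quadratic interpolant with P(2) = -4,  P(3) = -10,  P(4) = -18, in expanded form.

Build the Lagrange basis polynomials:
L_0(s) = (s - 3)(s - 4) / [2] = (1/2)s^2 - (7/2)s + 6
L_1(s) = (s - 2)(s - 4) / [-1] = -s^2 + 6s - 8
L_2(s) = (s - 2)(s - 3) / [2] = (1/2)s^2 - (5/2)s + 3
P(s) = (-4)·L_0 + (-10)·L_1 + (-18)·L_2
  (-4)·L_0(s) = -2s^2 + 14s - 24
  (-10)·L_1(s) = 10s^2 - 60s + 80
  (-18)·L_2(s) = -9s^2 + 45s - 54
Adding term by term: -s^2 - s + 2

P(s) = -s^2 - s + 2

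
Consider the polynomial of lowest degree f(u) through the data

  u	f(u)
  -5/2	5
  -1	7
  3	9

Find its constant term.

Build the Lagrange basis polynomials:
L_0(u) = (u + 1)(u - 3) / [33/4] = (4/33)u^2 - (8/33)u - 4/11
L_1(u) = (u + 5/2)(u - 3) / [-6] = -(1/6)u^2 + (1/12)u + 5/4
L_2(u) = (u + 5/2)(u + 1) / [22] = (1/22)u^2 + (7/44)u + 5/44
f(u) = 5·L_0 + 7·L_1 + 9·L_2
Only the constant term is needed; take it from each L_i and combine:
5·(-4/11) + 7·(5/4) + 9·(5/44) = 175/22

175/22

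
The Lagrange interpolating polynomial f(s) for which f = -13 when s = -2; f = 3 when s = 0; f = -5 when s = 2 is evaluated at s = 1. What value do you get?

2

Evaluate each Lagrange basis at s = 1:
L_0(1) = (1)·(-1)/[(-2)·(-4)] = -1/8
L_1(1) = (3)·(-1)/[(2)·(-2)] = 3/4
L_2(1) = (3)·(1)/[(4)·(2)] = 3/8
Sum: (-13)·(-1/8) + 3·(3/4) + (-5)·(3/8) = 2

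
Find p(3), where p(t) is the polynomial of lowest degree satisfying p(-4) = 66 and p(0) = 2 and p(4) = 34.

17

Evaluate each Lagrange basis at t = 3:
L_0(3) = (3)·(-1)/[(-4)·(-8)] = -3/32
L_1(3) = (7)·(-1)/[(4)·(-4)] = 7/16
L_2(3) = (7)·(3)/[(8)·(4)] = 21/32
Sum: 66·(-3/32) + 2·(7/16) + 34·(21/32) = 17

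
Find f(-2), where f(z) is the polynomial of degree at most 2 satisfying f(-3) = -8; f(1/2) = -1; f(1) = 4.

-11

Evaluate each Lagrange basis at z = -2:
L_0(-2) = (-5/2)·(-3)/[(-7/2)·(-4)] = 15/28
L_1(-2) = (1)·(-3)/[(7/2)·(-1/2)] = 12/7
L_2(-2) = (1)·(-5/2)/[(4)·(1/2)] = -5/4
Sum: (-8)·(15/28) + (-1)·(12/7) + 4·(-5/4) = -11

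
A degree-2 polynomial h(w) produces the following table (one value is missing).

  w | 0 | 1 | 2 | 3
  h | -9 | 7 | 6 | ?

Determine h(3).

The 3 known values determine h uniquely (degree ≤ 2).
L_0(3) = (2)·(1)/[(-1)·(-2)] = 1
L_1(3) = (3)·(1)/[(1)·(-1)] = -3
L_2(3) = (3)·(2)/[(2)·(1)] = 3
Sum: (-9)·(1) + 7·(-3) + 6·(3) = -12

-12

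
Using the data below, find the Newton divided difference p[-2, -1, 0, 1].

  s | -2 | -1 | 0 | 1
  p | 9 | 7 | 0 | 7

p[-2,-1] = (7 - 9) / (-1 - (-2)) = -2
p[-1,0] = (0 - 7) / (0 - (-1)) = -7
p[0,1] = (7 - 0) / (1 - 0) = 7
p[-2,-1,0] = (-7 - (-2)) / (0 - (-2)) = -5/2
p[-1,0,1] = (7 - (-7)) / (1 - (-1)) = 7
p[-2,-1,0,1] = (7 - (-5/2)) / (1 - (-2)) = 19/6

19/6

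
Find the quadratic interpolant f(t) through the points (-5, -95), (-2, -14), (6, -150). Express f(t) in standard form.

f(t) = -4t^2 - t

Newton's divided differences:
f[-5,-2] = (-14 - (-95)) / (-2 - (-5)) = 27
f[-2,6] = (-150 - (-14)) / (6 - (-2)) = -17
f[-5,-2,6] = (-17 - 27) / (6 - (-5)) = -4
f(t) = -95 + 27·(t + 5) + (-4)·(t + 5)(t + 2)
Expanding: f(t) = -4t^2 - t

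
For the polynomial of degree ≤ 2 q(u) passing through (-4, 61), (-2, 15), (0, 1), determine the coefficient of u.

L_0(u) = (u + 2)u / [8] = (1/8)u^2 + (1/4)u
L_1(u) = (u + 4)u / [-4] = -(1/4)u^2 - u
L_2(u) = (u + 4)(u + 2) / [8] = (1/8)u^2 + (3/4)u + 1
q(u) = 61·L_0 + 15·L_1 + 1·L_2
Only the coefficient of u is needed; take it from each L_i and combine:
61·(1/4) + 15·(-1) + 1·(3/4) = 1

1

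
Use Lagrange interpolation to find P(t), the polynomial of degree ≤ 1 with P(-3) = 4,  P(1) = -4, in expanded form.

L_0(t) = (t - 1) / [-4] = -(1/4)t + 1/4
L_1(t) = (t + 3) / [4] = (1/4)t + 3/4
P(t) = 4·L_0 + (-4)·L_1
  4·L_0(t) = -t + 1
  (-4)·L_1(t) = -t - 3
Adding term by term: -2t - 2

P(t) = -2t - 2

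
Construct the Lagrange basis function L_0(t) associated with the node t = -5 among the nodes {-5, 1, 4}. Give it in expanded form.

L_0(t) = (1/54)t^2 - (5/54)t + 2/27

L_0(t) = (t - 1)(t - 4) / [(-6)·(-9)]
       = (t^2 - 5t + 4) / (54)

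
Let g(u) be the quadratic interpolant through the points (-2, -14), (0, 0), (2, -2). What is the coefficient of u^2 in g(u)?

The leading coefficient equals the top divided difference g[-2,0,2].
g[-2,0] = (0 - (-14)) / (0 - (-2)) = 7
g[0,2] = (-2 - 0) / (2 - 0) = -1
g[-2,0,2] = (-1 - 7) / (2 - (-2)) = -2

-2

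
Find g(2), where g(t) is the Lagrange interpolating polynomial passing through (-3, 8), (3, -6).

-11/3

Evaluate each Lagrange basis at t = 2:
L_0(2) = (-1)/[(-6)] = 1/6
L_1(2) = (5)/[(6)] = 5/6
Sum: 8·(1/6) + (-6)·(5/6) = -11/3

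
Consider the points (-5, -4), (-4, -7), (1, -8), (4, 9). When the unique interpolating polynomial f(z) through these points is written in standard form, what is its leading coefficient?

L_0(z) = (z + 4)(z - 1)(z - 4) / [-54] = -(1/54)z^3 + (1/54)z^2 + (8/27)z - 8/27
L_1(z) = (z + 5)(z - 1)(z - 4) / [40] = (1/40)z^3 - (21/40)z + 1/2
L_2(z) = (z + 5)(z + 4)(z - 4) / [-90] = -(1/90)z^3 - (1/18)z^2 + (8/45)z + 8/9
L_3(z) = (z + 5)(z + 4)(z - 1) / [216] = (1/216)z^3 + (1/27)z^2 + (11/216)z - 5/54
f(z) = (-4)·L_0 + (-7)·L_1 + (-8)·L_2 + 9·L_3
Only the coefficient of z^3 is needed; take it from each L_i and combine:
(-4)·(-1/54) + (-7)·(1/40) + (-8)·(-1/90) + 9·(1/216) = 4/135

4/135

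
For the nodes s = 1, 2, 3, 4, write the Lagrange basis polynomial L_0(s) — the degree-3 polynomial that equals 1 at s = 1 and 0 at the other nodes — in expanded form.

L_0(s) = -(1/6)s^3 + (3/2)s^2 - (13/3)s + 4

L_0(s) = (s - 2)(s - 3)(s - 4) / [(-1)·(-2)·(-3)]
       = (s^3 - 9s^2 + 26s - 24) / (-6)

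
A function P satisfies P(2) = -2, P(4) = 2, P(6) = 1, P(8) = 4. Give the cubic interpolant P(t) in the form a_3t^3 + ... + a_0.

P(t) = (3/16)t^3 - (23/8)t^2 + 14t - 20

Build the Lagrange basis polynomials:
L_0(t) = (t - 4)(t - 6)(t - 8) / [-48] = -(1/48)t^3 + (3/8)t^2 - (13/6)t + 4
L_1(t) = (t - 2)(t - 6)(t - 8) / [16] = (1/16)t^3 - t^2 + (19/4)t - 6
L_2(t) = (t - 2)(t - 4)(t - 8) / [-16] = -(1/16)t^3 + (7/8)t^2 - (7/2)t + 4
L_3(t) = (t - 2)(t - 4)(t - 6) / [48] = (1/48)t^3 - (1/4)t^2 + (11/12)t - 1
P(t) = (-2)·L_0 + 2·L_1 + 1·L_2 + 4·L_3
  (-2)·L_0(t) = (1/24)t^3 - (3/4)t^2 + (13/3)t - 8
  2·L_1(t) = (1/8)t^3 - 2t^2 + (19/2)t - 12
  1·L_2(t) = -(1/16)t^3 + (7/8)t^2 - (7/2)t + 4
  4·L_3(t) = (1/12)t^3 - t^2 + (11/3)t - 4
Adding term by term: (3/16)t^3 - (23/8)t^2 + 14t - 20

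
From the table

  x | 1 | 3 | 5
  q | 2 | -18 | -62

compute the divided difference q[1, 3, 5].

q[1,3] = (-18 - 2) / (3 - 1) = -10
q[3,5] = (-62 - (-18)) / (5 - 3) = -22
q[1,3,5] = (-22 - (-10)) / (5 - 1) = -3

-3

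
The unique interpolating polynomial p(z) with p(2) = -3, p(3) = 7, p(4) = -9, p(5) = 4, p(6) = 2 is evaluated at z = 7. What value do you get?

Evaluate each Lagrange basis at z = 7:
L_0(7) = (4)·(3)·(2)·(1)/[(-1)·(-2)·(-3)·(-4)] = 1
L_1(7) = (5)·(3)·(2)·(1)/[(1)·(-1)·(-2)·(-3)] = -5
L_2(7) = (5)·(4)·(2)·(1)/[(2)·(1)·(-1)·(-2)] = 10
L_3(7) = (5)·(4)·(3)·(1)/[(3)·(2)·(1)·(-1)] = -10
L_4(7) = (5)·(4)·(3)·(2)/[(4)·(3)·(2)·(1)] = 5
Sum: (-3)·(1) + 7·(-5) + (-9)·(10) + 4·(-10) + 2·(5) = -158

-158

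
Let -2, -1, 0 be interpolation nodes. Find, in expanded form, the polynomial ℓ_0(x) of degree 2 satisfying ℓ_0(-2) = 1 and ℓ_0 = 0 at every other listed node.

ℓ_0(x) = (1/2)x^2 + (1/2)x

ℓ_0(x) = (x + 1)x / [(-1)·(-2)]
       = (x^2 + x) / (2)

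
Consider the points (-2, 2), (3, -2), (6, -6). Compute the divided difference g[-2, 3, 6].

g[-2,3] = (-2 - 2) / (3 - (-2)) = -4/5
g[3,6] = (-6 - (-2)) / (6 - 3) = -4/3
g[-2,3,6] = (-4/3 - (-4/5)) / (6 - (-2)) = -1/15

-1/15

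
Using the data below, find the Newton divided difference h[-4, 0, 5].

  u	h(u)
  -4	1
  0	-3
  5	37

h[-4,0] = (-3 - 1) / (0 - (-4)) = -1
h[0,5] = (37 - (-3)) / (5 - 0) = 8
h[-4,0,5] = (8 - (-1)) / (5 - (-4)) = 1

1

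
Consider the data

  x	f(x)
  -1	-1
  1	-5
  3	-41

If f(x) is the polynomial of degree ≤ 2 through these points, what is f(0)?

1

Evaluate each Lagrange basis at x = 0:
L_0(0) = (-1)·(-3)/[(-2)·(-4)] = 3/8
L_1(0) = (1)·(-3)/[(2)·(-2)] = 3/4
L_2(0) = (1)·(-1)/[(4)·(2)] = -1/8
Sum: (-1)·(3/8) + (-5)·(3/4) + (-41)·(-1/8) = 1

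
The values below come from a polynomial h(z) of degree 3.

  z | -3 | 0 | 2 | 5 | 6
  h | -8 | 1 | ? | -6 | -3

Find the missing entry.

The 4 known values determine h uniquely (degree ≤ 3).
Evaluate each Lagrange basis at z = 2:
L_0(2) = (2)·(-3)·(-4)/[(-3)·(-8)·(-9)] = -1/9
L_1(2) = (5)·(-3)·(-4)/[(3)·(-5)·(-6)] = 2/3
L_2(2) = (5)·(2)·(-4)/[(8)·(5)·(-1)] = 1
L_3(2) = (5)·(2)·(-3)/[(9)·(6)·(1)] = -5/9
Sum: (-8)·(-1/9) + 1·(2/3) + (-6)·(1) + (-3)·(-5/9) = -25/9

-25/9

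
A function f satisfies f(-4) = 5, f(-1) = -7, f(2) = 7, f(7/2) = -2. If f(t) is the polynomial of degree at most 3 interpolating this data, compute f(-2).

-4033/405

L_0(-2) = (-1)·(-4)·(-11/2)/[(-3)·(-6)·(-15/2)] = 22/135
L_1(-2) = (2)·(-4)·(-11/2)/[(3)·(-3)·(-9/2)] = 88/81
L_2(-2) = (2)·(-1)·(-11/2)/[(6)·(3)·(-3/2)] = -11/27
L_3(-2) = (2)·(-1)·(-4)/[(15/2)·(9/2)·(3/2)] = 64/405
Sum: 5·(22/135) + (-7)·(88/81) + 7·(-11/27) + (-2)·(64/405) = -4033/405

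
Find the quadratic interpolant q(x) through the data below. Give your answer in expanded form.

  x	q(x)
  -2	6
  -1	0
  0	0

q(x) = 3x^2 + 3x

Newton's divided differences:
q[-2,-1] = (0 - 6) / (-1 - (-2)) = -6
q[-1,0] = (0 - 0) / (0 - (-1)) = 0
q[-2,-1,0] = (0 - (-6)) / (0 - (-2)) = 3
q(x) = 6 + (-6)·(x + 2) + 3·(x + 2)(x + 1)
Expanding: q(x) = 3x^2 + 3x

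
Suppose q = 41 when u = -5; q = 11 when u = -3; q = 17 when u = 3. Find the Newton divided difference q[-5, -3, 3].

2

q[-5,-3] = (11 - 41) / (-3 - (-5)) = -15
q[-3,3] = (17 - 11) / (3 - (-3)) = 1
q[-5,-3,3] = (1 - (-15)) / (3 - (-5)) = 2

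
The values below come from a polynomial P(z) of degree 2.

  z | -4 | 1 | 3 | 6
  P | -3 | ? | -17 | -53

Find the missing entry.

-3

The 3 known values determine P uniquely (degree ≤ 2).
L_0(1) = (-2)·(-5)/[(-7)·(-10)] = 1/7
L_1(1) = (5)·(-5)/[(7)·(-3)] = 25/21
L_2(1) = (5)·(-2)/[(10)·(3)] = -1/3
Sum: (-3)·(1/7) + (-17)·(25/21) + (-53)·(-1/3) = -3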